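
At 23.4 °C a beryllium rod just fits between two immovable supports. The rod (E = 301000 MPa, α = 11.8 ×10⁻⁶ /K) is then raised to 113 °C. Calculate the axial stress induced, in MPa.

E = 301000 MPa = 301.0 GPa.
ΔT = 89.60 K. Constrained thermal stress σ = E·α·ΔT = 301.0×10³ MPa × 11.8×10⁻⁶ × 89.60 = 318 MPa (compressive).

318 MPa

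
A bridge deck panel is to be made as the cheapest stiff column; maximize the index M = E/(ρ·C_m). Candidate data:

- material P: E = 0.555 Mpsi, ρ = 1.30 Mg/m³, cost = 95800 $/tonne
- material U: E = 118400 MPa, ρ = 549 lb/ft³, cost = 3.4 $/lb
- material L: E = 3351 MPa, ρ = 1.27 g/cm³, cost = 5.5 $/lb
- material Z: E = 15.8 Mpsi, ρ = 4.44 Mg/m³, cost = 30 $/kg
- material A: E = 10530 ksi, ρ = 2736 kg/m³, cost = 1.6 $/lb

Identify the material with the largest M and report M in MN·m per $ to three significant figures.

material A, M = 7.52 MN·m per $

Putting every candidate on a common basis:
  material P: E = 3.827 GPa, ρ = 1300 kg/m³, cost = 95.80 $/kg
  material U: E = 118.4 GPa, ρ = 8794 kg/m³, cost = 7.496 $/kg
  material L: E = 3.351 GPa, ρ = 1270 kg/m³, cost = 12.13 $/kg
  material Z: E = 108.9 GPa, ρ = 4440 kg/m³, cost = 30.00 $/kg
  material A: E = 72.60 GPa, ρ = 2736 kg/m³, cost = 3.527 $/kg
  material A: M = 7.52 MN·m per $
  material U: M = 1.80 MN·m per $
  material Z: M = 0.818 MN·m per $
  material L: M = 0.218 MN·m per $
  material P: M = 0.0307 MN·m per $
The maximum is for material A.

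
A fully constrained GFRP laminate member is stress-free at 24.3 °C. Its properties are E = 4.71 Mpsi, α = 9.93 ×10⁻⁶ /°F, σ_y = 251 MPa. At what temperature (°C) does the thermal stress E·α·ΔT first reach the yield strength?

E = 4.71 Mpsi = 32.47 GPa.
α = 9.93×10⁻⁶/°F × 9/5 = 17.9×10⁻⁶/K.
E·α·ΔT = 251.0 MPa ⇒ ΔT = 251.0 / (32.47×10³ × 17.9×10⁻⁶) = 432.4 K.
T = 24.3 + 432.4 = 456.7 °C.

457 °C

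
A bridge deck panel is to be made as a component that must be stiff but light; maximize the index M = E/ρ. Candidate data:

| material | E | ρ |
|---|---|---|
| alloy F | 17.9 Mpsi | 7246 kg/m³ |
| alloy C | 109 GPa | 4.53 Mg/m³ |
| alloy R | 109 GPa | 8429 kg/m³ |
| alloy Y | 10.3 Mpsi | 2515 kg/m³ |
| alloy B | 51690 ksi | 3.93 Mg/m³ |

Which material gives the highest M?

Convert each candidate to consistent units, then evaluate M:
  alloy F: E = 123.4 GPa, ρ = 7246 kg/m³
  alloy C: E = 109.0 GPa, ρ = 4530 kg/m³
  alloy R: E = 109.0 GPa, ρ = 8429 kg/m³
  alloy Y: E = 71.02 GPa, ρ = 2515 kg/m³
  alloy B: E = 356.4 GPa, ρ = 3930 kg/m³
  alloy B: M = 90.7 MN·m/kg
  alloy Y: M = 28.2 MN·m/kg
  alloy C: M = 24.1 MN·m/kg
  alloy F: M = 17.0 MN·m/kg
  alloy R: M = 12.9 MN·m/kg
Alloy B has the largest M.

alloy B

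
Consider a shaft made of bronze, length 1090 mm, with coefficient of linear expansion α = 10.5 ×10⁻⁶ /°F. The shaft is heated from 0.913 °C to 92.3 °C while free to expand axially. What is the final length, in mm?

Convert α: 10.5×10⁻⁶/°F × (9/5) = 18.9×10⁻⁶/K.
ΔT = 92.3 − 0.913 = 91.39 K.
ΔL = α·L₀·ΔT = 18.9×10⁻⁶ × 1090 mm × 91.39 K = 1.88 mm.
L = L₀ + ΔL = 1090 + 1.88 = 1091.9 mm.

1091.9 mm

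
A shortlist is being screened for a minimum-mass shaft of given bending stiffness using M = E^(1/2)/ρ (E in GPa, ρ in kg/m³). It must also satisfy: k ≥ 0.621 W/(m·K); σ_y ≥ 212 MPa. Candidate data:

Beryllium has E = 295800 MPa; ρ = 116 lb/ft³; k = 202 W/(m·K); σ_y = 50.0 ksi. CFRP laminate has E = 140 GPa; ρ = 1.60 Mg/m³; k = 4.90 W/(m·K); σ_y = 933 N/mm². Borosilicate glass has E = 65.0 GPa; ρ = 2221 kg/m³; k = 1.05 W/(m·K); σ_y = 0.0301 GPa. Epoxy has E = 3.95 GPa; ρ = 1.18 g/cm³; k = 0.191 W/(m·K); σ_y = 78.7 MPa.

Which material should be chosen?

beryllium

Screen on constraints: k ≥ 0.621 W/(m·K); σ_y ≥ 212 MPa. Survivors: beryllium, CFRP laminate.
In SI units:
  beryllium: E = 295.8 GPa, ρ = 1858 kg/m³
  CFRP laminate: E = 140.0 GPa, ρ = 1600 kg/m³
  beryllium: M = 9.26×10⁻³
  CFRP laminate: M = 7.40×10⁻³
Highest index: beryllium.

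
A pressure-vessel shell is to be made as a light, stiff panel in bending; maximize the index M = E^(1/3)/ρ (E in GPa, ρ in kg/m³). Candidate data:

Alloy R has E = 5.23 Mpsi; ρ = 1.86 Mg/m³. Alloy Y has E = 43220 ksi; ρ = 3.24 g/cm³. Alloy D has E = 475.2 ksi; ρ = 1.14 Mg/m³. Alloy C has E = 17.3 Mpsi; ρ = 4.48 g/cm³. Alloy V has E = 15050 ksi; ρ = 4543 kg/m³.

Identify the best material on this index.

alloy Y

Convert each candidate to consistent units, then evaluate M:
  alloy R: E = 36.06 GPa, ρ = 1860 kg/m³
  alloy Y: E = 298.0 GPa, ρ = 3240 kg/m³
  alloy D: E = 3.276 GPa, ρ = 1140 kg/m³
  alloy C: E = 119.3 GPa, ρ = 4480 kg/m³
  alloy V: E = 103.8 GPa, ρ = 4543 kg/m³
  alloy Y: M = 2.06×10⁻³
  alloy R: M = 1.78×10⁻³
  alloy D: M = 1.30×10⁻³
  alloy C: M = 1.10×10⁻³
  alloy V: M = 1.03×10⁻³
Alloy Y has the largest M.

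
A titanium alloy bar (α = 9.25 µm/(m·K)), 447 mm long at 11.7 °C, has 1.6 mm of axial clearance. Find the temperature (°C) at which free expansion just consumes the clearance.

α·L₀·ΔT = 1.6 mm ⇒ ΔT = 1.6 / (9.25×10⁻⁶ × 447.0) = 387.0 K.
T = 11.7 + 387.0 = 398.7 °C.

399 °C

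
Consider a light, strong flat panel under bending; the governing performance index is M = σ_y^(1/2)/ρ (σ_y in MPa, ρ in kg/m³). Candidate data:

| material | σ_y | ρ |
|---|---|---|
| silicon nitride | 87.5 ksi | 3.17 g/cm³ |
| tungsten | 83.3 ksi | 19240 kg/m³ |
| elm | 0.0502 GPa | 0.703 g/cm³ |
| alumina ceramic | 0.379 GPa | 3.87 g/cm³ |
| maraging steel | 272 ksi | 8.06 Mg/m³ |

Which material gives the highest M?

Putting every candidate on a common basis:
  silicon nitride: σ_y = 603.3 MPa, ρ = 3170 kg/m³
  tungsten: σ_y = 574.3 MPa, ρ = 19240 kg/m³
  elm: σ_y = 50.20 MPa, ρ = 703.0 kg/m³
  alumina ceramic: σ_y = 379.0 MPa, ρ = 3870 kg/m³
  maraging steel: σ_y = 1875 MPa, ρ = 8060 kg/m³
  elm: M = 10.1×10⁻³
  silicon nitride: M = 7.75×10⁻³
  maraging steel: M = 5.37×10⁻³
  alumina ceramic: M = 5.03×10⁻³
  tungsten: M = 1.25×10⁻³
Elm ranks first.

elm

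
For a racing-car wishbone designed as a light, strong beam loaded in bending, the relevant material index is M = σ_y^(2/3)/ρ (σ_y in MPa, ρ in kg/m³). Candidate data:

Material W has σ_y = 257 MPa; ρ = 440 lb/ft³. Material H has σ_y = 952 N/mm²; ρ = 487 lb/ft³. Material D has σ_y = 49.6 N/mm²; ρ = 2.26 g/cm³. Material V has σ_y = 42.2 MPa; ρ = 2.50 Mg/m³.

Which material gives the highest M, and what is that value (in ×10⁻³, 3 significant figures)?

In SI units:
  material W: σ_y = 257.0 MPa, ρ = 7048 kg/m³
  material H: σ_y = 952.0 MPa, ρ = 7801 kg/m³
  material D: σ_y = 49.60 MPa, ρ = 2260 kg/m³
  material V: σ_y = 42.20 MPa, ρ = 2500 kg/m³
  material H: M = 12.4×10⁻³
  material D: M = 5.97×10⁻³
  material W: M = 5.74×10⁻³
  material V: M = 4.85×10⁻³
Material H ranks first.

material H, M = 12.4×10⁻³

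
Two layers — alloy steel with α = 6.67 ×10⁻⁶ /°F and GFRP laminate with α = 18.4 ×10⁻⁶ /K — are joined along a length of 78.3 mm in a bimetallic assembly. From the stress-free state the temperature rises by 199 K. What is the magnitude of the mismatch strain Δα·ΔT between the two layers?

alloy steel: α = 6.67×10⁻⁶/°F × 9/5 = 12.0×10⁻⁶/K.
Δα = |12.0 − 18.4|×10⁻⁶/K = 6.39×10⁻⁶/K.
Mismatch strain = Δα·ΔT = 6.39×10⁻⁶ × 199.0 = 1.27×10⁻³.

1.27×10⁻³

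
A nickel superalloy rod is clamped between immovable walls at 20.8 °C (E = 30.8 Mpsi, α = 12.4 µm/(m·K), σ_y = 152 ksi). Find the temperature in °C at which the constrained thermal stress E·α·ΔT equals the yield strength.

E = 30.8 Mpsi = 212.4 GPa.
σ_y = 152 ksi = 1048 MPa.
E·α·ΔT = 1048 MPa ⇒ ΔT = 1048 / (212.4×10³ × 12.4×10⁻⁶) = 398.0 K.
T = 20.8 + 398.0 = 418.8 °C.

419 °C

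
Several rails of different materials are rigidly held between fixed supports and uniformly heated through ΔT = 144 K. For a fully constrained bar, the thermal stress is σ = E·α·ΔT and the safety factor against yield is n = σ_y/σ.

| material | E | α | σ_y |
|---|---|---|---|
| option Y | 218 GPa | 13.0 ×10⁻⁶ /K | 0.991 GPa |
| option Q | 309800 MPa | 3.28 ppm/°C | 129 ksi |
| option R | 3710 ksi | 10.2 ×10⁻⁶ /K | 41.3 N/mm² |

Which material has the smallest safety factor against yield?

option R

In consistent units (E in GPa, α in ×10⁻⁶/K, σ_y in MPa):
  option Y: E = 218.0, α = 13.0, σ_y = 991.0 → σ = 408 MPa, n = 2.43
  option Q: E = 309.8, α = 3.28, σ_y = 889.4 → σ = 146 MPa, n = 6.08
  option R: E = 25.58, α = 10.2, σ_y = 41.30 → σ = 37.6 MPa, n = 1.10
The minimum is option R at n = 1.10.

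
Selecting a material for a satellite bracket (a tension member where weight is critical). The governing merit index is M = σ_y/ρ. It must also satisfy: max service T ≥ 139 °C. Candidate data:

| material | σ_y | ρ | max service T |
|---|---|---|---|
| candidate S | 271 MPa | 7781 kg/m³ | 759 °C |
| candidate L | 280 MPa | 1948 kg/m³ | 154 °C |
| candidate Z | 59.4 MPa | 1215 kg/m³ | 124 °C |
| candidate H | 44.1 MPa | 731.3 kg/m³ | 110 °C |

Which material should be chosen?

candidate L

Screen on constraints: max service T ≥ 139 °C. Survivors: candidate S, candidate L.
Computing M directly (units already consistent):
  candidate L: M = 144 kN·m/kg
  candidate S: M = 34.8 kN·m/kg
The maximum is for candidate L.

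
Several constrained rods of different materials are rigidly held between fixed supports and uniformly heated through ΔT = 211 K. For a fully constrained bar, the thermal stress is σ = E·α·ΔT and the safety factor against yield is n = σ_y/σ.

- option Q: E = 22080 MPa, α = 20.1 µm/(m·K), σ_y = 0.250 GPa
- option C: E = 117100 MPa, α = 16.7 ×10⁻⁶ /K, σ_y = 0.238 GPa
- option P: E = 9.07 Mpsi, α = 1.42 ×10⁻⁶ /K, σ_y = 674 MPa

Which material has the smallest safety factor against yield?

With everything in SI (GPa, ×10⁻⁶/K, MPa):
  option Q: E = 22.08, α = 20.1, σ_y = 250.0 → σ = 93.6 MPa, n = 2.67
  option C: E = 117.1, α = 16.7, σ_y = 238.0 → σ = 413 MPa, n = 0.577
  option P: E = 62.54, α = 1.42, σ_y = 674.0 → σ = 18.7 MPa, n = 36.0
The minimum is option C at n = 0.577.

option C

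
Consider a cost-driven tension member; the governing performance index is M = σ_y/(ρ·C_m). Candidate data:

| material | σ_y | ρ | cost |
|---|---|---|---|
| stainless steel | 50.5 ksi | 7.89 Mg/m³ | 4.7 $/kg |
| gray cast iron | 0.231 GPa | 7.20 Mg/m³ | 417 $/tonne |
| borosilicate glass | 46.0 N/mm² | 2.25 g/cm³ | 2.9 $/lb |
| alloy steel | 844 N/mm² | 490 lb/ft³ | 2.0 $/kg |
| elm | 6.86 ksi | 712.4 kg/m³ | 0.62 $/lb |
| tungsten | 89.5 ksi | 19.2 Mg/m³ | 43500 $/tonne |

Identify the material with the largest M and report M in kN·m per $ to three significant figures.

gray cast iron, M = 76.9 kN·m per $

Putting every candidate on a common basis:
  stainless steel: σ_y = 348.2 MPa, ρ = 7890 kg/m³, cost = 4.700 $/kg
  gray cast iron: σ_y = 231.0 MPa, ρ = 7200 kg/m³, cost = 0.4170 $/kg
  borosilicate glass: σ_y = 46.00 MPa, ρ = 2250 kg/m³, cost = 6.393 $/kg
  alloy steel: σ_y = 844.0 MPa, ρ = 7849 kg/m³, cost = 2.000 $/kg
  elm: σ_y = 47.30 MPa, ρ = 712.4 kg/m³, cost = 1.367 $/kg
  tungsten: σ_y = 617.1 MPa, ρ = 19200 kg/m³, cost = 43.50 $/kg
  gray cast iron: M = 76.9 kN·m per $
  alloy steel: M = 53.8 kN·m per $
  elm: M = 48.6 kN·m per $
  stainless steel: M = 9.39 kN·m per $
  borosilicate glass: M = 3.20 kN·m per $
  tungsten: M = 0.739 kN·m per $
Gray cast iron ranks first.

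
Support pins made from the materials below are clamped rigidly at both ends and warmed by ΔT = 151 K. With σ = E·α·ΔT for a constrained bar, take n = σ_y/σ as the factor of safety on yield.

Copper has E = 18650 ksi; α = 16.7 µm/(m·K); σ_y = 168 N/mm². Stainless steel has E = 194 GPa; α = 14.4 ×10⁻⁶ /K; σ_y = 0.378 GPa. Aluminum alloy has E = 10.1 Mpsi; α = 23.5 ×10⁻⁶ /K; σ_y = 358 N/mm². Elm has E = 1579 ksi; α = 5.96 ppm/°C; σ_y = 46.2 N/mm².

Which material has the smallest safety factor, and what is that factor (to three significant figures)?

Per material, after unit conversion:
  copper: E = 128.6, α = 16.7, σ_y = 168.0 → σ = 324 MPa, n = 0.518
  stainless steel: E = 194.0, α = 14.4, σ_y = 378.0 → σ = 422 MPa, n = 0.896
  aluminum alloy: E = 69.64, α = 23.5, σ_y = 358.0 → σ = 247 MPa, n = 1.45
  elm: E = 10.89, α = 5.96, σ_y = 46.20 → σ = 9.80 MPa, n = 4.72
The minimum is copper at n = 0.518.

copper, n = 0.518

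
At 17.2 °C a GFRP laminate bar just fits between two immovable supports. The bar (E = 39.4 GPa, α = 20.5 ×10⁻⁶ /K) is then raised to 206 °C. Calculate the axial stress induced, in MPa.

152 MPa

ΔT = 188.8 K. Constrained thermal stress σ = E·α·ΔT = 39.40×10³ MPa × 20.5×10⁻⁶ × 188.8 = 152 MPa (compressive).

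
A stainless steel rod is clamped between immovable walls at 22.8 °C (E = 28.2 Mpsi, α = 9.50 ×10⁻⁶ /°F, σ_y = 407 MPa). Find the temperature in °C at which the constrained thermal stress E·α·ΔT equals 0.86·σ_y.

128 °C

E = 28.2 Mpsi = 194.4 GPa.
α = 9.50×10⁻⁶/°F × 9/5 = 17.1×10⁻⁶/K.
E·α·ΔT = 350.0 MPa ⇒ ΔT = 350.0 / (194.4×10³ × 17.1×10⁻⁶) = 105.3 K.
T = 22.8 + 105.3 = 128.1 °C.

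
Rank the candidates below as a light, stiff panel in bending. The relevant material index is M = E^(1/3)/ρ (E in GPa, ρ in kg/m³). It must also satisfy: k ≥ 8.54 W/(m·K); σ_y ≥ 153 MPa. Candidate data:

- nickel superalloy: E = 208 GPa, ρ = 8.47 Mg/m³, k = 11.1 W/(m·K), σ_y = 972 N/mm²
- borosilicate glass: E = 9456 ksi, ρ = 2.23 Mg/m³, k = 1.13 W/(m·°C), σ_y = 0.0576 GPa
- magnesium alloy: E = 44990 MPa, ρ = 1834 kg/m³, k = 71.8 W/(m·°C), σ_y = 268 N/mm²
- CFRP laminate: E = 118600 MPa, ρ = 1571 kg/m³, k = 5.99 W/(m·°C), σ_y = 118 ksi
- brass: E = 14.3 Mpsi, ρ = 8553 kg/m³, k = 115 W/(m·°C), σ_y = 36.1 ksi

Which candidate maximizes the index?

magnesium alloy

Screen on constraints: k ≥ 8.54 W/(m·K); σ_y ≥ 153 MPa. Survivors: nickel superalloy, magnesium alloy, brass.
In SI units:
  nickel superalloy: E = 208.0 GPa, ρ = 8470 kg/m³
  magnesium alloy: E = 44.99 GPa, ρ = 1834 kg/m³
  brass: E = 98.60 GPa, ρ = 8553 kg/m³
  magnesium alloy: M = 1.94×10⁻³
  nickel superalloy: M = 0.700×10⁻³
  brass: M = 0.540×10⁻³
The maximum is for magnesium alloy.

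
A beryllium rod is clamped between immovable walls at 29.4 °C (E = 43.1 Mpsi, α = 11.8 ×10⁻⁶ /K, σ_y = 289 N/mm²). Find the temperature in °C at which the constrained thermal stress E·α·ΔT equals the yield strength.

E = 43.1 Mpsi = 297.2 GPa.
σ_y = 289 N/mm² = 289.0 MPa.
E·α·ΔT = 289.0 MPa ⇒ ΔT = 289.0 / (297.2×10³ × 11.8×10⁻⁶) = 82.42 K.
T = 29.4 + 82.42 = 111.8 °C.

112 °C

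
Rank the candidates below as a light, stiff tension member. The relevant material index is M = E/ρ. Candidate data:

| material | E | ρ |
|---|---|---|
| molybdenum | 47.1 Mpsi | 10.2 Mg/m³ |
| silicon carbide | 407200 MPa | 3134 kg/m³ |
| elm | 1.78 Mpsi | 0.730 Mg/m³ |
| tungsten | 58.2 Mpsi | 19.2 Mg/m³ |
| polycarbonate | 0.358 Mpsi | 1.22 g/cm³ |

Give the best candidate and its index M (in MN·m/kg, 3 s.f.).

Convert each candidate to consistent units, then evaluate M:
  molybdenum: E = 324.7 GPa, ρ = 10200 kg/m³
  silicon carbide: E = 407.2 GPa, ρ = 3134 kg/m³
  elm: E = 12.27 GPa, ρ = 730.0 kg/m³
  tungsten: E = 401.3 GPa, ρ = 19200 kg/m³
  polycarbonate: E = 2.468 GPa, ρ = 1220 kg/m³
  silicon carbide: M = 130 MN·m/kg
  molybdenum: M = 31.8 MN·m/kg
  tungsten: M = 20.9 MN·m/kg
  elm: M = 16.8 MN·m/kg
  polycarbonate: M = 2.02 MN·m/kg
Highest index: silicon carbide.

silicon carbide, M = 130 MN·m/kg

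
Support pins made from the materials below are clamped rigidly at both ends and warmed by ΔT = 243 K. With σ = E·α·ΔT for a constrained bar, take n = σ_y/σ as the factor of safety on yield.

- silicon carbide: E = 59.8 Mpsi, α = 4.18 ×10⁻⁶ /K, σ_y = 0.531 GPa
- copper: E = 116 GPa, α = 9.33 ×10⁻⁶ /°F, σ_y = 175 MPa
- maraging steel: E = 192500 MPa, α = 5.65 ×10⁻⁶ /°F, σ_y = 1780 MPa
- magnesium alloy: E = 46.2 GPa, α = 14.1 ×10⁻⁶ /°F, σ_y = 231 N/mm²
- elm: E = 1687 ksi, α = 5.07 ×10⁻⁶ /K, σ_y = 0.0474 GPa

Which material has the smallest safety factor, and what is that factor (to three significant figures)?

copper, n = 0.370

Converting E to GPa, α to ×10⁻⁶/K, σ_y to MPa, then σ and n for each:
  silicon carbide: E = 412.3, α = 4.18, σ_y = 531.0 → σ = 419 MPa, n = 1.27
  copper: E = 116.0, α = 16.8, σ_y = 175.0 → σ = 473 MPa, n = 0.370
  maraging steel: E = 192.5, α = 10.2, σ_y = 1780 → σ = 476 MPa, n = 3.74
  magnesium alloy: E = 46.20, α = 25.4, σ_y = 231.0 → σ = 285 MPa, n = 0.811
  elm: E = 11.63, α = 5.07, σ_y = 47.40 → σ = 14.3 MPa, n = 3.31
Smallest n: copper with n = 0.370.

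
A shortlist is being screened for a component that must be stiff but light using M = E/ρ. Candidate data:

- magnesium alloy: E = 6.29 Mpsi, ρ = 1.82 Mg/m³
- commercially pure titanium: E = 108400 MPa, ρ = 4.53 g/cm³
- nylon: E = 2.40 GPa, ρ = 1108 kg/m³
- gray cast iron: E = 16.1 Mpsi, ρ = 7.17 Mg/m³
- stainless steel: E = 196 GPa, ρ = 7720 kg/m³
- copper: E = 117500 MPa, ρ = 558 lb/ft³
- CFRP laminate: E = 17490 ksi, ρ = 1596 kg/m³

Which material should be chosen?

Normalizing units and computing the index:
  magnesium alloy: E = 43.37 GPa, ρ = 1820 kg/m³
  commercially pure titanium: E = 108.4 GPa, ρ = 4530 kg/m³
  nylon: E = 2.400 GPa, ρ = 1108 kg/m³
  gray cast iron: E = 111.0 GPa, ρ = 7170 kg/m³
  stainless steel: E = 196.0 GPa, ρ = 7720 kg/m³
  copper: E = 117.5 GPa, ρ = 8938 kg/m³
  CFRP laminate: E = 120.6 GPa, ρ = 1596 kg/m³
  CFRP laminate: M = 75.6 MN·m/kg
  stainless steel: M = 25.4 MN·m/kg
  commercially pure titanium: M = 23.9 MN·m/kg
  magnesium alloy: M = 23.8 MN·m/kg
  gray cast iron: M = 15.5 MN·m/kg
  copper: M = 13.1 MN·m/kg
  nylon: M = 2.17 MN·m/kg
CFRP laminate ranks first.

CFRP laminate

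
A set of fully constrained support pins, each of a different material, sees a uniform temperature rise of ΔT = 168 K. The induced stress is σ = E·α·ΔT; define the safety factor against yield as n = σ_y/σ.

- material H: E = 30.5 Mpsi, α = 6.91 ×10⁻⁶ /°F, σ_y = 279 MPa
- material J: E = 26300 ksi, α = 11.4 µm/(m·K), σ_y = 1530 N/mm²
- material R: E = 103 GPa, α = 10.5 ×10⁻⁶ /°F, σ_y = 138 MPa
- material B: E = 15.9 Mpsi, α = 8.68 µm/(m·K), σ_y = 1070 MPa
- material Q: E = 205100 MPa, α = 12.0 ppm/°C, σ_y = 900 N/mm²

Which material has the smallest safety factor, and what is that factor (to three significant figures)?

Converting E to GPa, α to ×10⁻⁶/K, σ_y to MPa, then σ and n for each:
  material H: E = 210.3, α = 12.4, σ_y = 279.0 → σ = 439 MPa, n = 0.635
  material J: E = 181.3, α = 11.4, σ_y = 1530 → σ = 347 MPa, n = 4.41
  material R: E = 103.0, α = 18.9, σ_y = 138.0 → σ = 327 MPa, n = 0.422
  material B: E = 109.6, α = 8.68, σ_y = 1070 → σ = 160 MPa, n = 6.69
  material Q: E = 205.1, α = 12.0, σ_y = 900.0 → σ = 413 MPa, n = 2.18
Smallest n: material R with n = 0.422.

material R, n = 0.422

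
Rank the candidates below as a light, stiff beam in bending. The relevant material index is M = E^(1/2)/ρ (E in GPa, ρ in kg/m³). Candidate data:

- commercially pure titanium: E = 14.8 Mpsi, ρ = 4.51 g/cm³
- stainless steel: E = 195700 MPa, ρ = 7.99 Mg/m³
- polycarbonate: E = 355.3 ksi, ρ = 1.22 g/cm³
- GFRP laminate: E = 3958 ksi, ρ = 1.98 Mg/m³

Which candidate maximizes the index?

GFRP laminate

After converting to SI:
  commercially pure titanium: E = 102.0 GPa, ρ = 4510 kg/m³
  stainless steel: E = 195.7 GPa, ρ = 7990 kg/m³
  polycarbonate: E = 2.450 GPa, ρ = 1220 kg/m³
  GFRP laminate: E = 27.29 GPa, ρ = 1980 kg/m³
  GFRP laminate: M = 2.64×10⁻³
  commercially pure titanium: M = 2.24×10⁻³
  stainless steel: M = 1.75×10⁻³
  polycarbonate: M = 1.28×10⁻³
GFRP laminate has the largest M.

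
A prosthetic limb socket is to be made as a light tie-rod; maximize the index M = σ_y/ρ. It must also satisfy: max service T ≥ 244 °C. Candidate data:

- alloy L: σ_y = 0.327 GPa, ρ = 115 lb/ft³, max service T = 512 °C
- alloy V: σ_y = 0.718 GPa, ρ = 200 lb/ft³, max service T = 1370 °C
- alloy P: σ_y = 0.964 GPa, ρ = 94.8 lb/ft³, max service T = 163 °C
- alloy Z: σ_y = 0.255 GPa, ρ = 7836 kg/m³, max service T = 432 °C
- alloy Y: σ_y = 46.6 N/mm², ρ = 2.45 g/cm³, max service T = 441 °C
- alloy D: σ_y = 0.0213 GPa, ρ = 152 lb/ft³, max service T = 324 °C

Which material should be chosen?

Screen on constraints: max service T ≥ 244 °C. Survivors: alloy L, alloy V, alloy Z, alloy Y, alloy D.
In SI units:
  alloy L: σ_y = 327.0 MPa, ρ = 1842 kg/m³
  alloy V: σ_y = 718.0 MPa, ρ = 3204 kg/m³
  alloy Z: σ_y = 255.0 MPa, ρ = 7836 kg/m³
  alloy Y: σ_y = 46.60 MPa, ρ = 2450 kg/m³
  alloy D: σ_y = 21.30 MPa, ρ = 2435 kg/m³
  alloy V: M = 224 kN·m/kg
  alloy L: M = 178 kN·m/kg
  alloy Z: M = 32.5 kN·m/kg
  alloy Y: M = 19.0 kN·m/kg
  alloy D: M = 8.75 kN·m/kg
The maximum is for alloy V.

alloy V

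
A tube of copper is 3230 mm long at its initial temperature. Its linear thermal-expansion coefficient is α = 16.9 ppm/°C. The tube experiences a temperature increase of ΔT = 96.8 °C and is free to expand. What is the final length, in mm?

3235.3 mm

ΔL = α·L₀·ΔT = 16.9×10⁻⁶ × 3230 mm × 96.80 K = 5.28 mm.
L = L₀ + ΔL = 3230 + 5.28 = 3235.3 mm.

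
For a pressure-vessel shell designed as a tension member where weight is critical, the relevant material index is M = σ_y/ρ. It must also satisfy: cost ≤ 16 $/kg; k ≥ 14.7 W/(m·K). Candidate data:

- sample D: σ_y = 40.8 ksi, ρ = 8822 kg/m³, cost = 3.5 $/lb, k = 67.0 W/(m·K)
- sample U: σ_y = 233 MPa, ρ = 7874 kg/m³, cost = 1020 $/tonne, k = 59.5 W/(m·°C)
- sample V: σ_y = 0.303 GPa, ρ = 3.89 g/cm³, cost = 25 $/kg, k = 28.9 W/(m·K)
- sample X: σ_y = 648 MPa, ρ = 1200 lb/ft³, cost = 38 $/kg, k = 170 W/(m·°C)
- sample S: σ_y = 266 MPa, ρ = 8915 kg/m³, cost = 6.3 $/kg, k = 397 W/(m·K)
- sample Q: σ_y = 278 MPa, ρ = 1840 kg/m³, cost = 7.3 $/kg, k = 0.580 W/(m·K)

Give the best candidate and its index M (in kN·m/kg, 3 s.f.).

sample D, M = 31.9 kN·m/kg

Screen on constraints: cost ≤ 16 $/kg; k ≥ 14.7 W/(m·K). Survivors: sample D, sample U, sample S.
After converting to SI:
  sample D: σ_y = 281.3 MPa, ρ = 8822 kg/m³
  sample U: σ_y = 233.0 MPa, ρ = 7874 kg/m³
  sample S: σ_y = 266.0 MPa, ρ = 8915 kg/m³
  sample D: M = 31.9 kN·m/kg
  sample S: M = 29.8 kN·m/kg
  sample U: M = 29.6 kN·m/kg
Highest index: sample D.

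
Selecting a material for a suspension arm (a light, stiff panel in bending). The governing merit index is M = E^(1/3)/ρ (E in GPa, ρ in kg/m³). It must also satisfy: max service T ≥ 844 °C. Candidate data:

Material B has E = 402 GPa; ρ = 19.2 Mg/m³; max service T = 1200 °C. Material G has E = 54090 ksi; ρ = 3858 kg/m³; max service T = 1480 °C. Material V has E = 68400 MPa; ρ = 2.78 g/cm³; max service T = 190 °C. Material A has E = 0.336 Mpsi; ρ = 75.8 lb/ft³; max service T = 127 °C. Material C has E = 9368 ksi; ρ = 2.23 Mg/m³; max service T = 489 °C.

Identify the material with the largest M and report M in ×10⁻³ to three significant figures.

Screen on constraints: max service T ≥ 844 °C. Survivors: material B, material G.
Putting every candidate on a common basis:
  material B: E = 402.0 GPa, ρ = 19200 kg/m³
  material G: E = 372.9 GPa, ρ = 3858 kg/m³
  material G: M = 1.87×10⁻³
  material B: M = 0.384×10⁻³
Material G ranks first.

material G, M = 1.87×10⁻³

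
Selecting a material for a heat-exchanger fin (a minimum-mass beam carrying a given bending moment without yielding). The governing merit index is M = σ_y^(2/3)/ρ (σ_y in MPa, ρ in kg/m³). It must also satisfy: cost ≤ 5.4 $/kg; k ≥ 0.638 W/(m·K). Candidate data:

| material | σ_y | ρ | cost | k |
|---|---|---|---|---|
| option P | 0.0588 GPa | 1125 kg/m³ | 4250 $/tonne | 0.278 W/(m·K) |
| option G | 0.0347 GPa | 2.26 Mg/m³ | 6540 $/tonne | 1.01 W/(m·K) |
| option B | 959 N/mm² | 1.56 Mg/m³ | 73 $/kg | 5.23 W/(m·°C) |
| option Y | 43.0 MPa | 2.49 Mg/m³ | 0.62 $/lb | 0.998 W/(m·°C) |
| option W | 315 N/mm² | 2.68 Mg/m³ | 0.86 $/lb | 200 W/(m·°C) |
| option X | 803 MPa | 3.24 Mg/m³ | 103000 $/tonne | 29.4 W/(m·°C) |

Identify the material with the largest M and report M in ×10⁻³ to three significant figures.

Screen on constraints: cost ≤ 5.4 $/kg; k ≥ 0.638 W/(m·K). Survivors: option Y, option W.
Normalizing units and computing the index:
  option Y: σ_y = 43.00 MPa, ρ = 2490 kg/m³
  option W: σ_y = 315.0 MPa, ρ = 2680 kg/m³
  option W: M = 17.3×10⁻³
  option Y: M = 4.93×10⁻³
Option W has the largest M.

option W, M = 17.3×10⁻³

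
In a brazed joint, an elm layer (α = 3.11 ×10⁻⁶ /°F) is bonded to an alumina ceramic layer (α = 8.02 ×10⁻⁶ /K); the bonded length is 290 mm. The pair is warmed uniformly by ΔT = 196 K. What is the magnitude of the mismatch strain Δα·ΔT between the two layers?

elm: α = 3.11×10⁻⁶/°F × 9/5 = 5.60×10⁻⁶/K.
Δα = |5.60 − 8.02|×10⁻⁶/K = 2.42×10⁻⁶/K.
Mismatch strain = Δα·ΔT = 2.42×10⁻⁶ × 196.0 = 4.75×10⁻⁴.

4.75×10⁻⁴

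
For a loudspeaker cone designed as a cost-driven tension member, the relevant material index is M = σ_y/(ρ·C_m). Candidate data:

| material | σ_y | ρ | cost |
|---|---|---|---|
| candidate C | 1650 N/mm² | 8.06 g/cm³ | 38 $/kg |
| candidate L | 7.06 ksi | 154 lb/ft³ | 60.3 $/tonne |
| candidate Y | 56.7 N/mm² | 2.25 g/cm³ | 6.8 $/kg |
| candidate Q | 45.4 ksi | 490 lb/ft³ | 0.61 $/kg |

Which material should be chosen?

Convert each candidate to consistent units, then evaluate M:
  candidate C: σ_y = 1650 MPa, ρ = 8060 kg/m³, cost = 38.00 $/kg
  candidate L: σ_y = 48.68 MPa, ρ = 2467 kg/m³, cost = 0.06030 $/kg
  candidate Y: σ_y = 56.70 MPa, ρ = 2250 kg/m³, cost = 6.800 $/kg
  candidate Q: σ_y = 313.0 MPa, ρ = 7849 kg/m³, cost = 0.6100 $/kg
  candidate L: M = 327 kN·m per $
  candidate Q: M = 65.4 kN·m per $
  candidate C: M = 5.39 kN·m per $
  candidate Y: M = 3.71 kN·m per $
Candidate L has the largest M.

candidate L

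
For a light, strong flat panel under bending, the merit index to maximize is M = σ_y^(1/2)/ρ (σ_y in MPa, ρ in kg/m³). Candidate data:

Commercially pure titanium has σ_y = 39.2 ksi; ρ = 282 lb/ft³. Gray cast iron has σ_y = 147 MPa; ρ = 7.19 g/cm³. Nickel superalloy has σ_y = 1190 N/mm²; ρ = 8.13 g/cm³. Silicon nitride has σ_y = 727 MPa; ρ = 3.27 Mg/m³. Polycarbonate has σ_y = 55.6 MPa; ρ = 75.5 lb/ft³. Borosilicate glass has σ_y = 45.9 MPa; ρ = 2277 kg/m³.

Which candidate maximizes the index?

Normalizing units and computing the index:
  commercially pure titanium: σ_y = 270.3 MPa, ρ = 4517 kg/m³
  gray cast iron: σ_y = 147.0 MPa, ρ = 7190 kg/m³
  nickel superalloy: σ_y = 1190 MPa, ρ = 8130 kg/m³
  silicon nitride: σ_y = 727.0 MPa, ρ = 3270 kg/m³
  polycarbonate: σ_y = 55.60 MPa, ρ = 1209 kg/m³
  borosilicate glass: σ_y = 45.90 MPa, ρ = 2277 kg/m³
  silicon nitride: M = 8.25×10⁻³
  polycarbonate: M = 6.17×10⁻³
  nickel superalloy: M = 4.24×10⁻³
  commercially pure titanium: M = 3.64×10⁻³
  borosilicate glass: M = 2.98×10⁻³
  gray cast iron: M = 1.69×10⁻³
The maximum is for silicon nitride.

silicon nitride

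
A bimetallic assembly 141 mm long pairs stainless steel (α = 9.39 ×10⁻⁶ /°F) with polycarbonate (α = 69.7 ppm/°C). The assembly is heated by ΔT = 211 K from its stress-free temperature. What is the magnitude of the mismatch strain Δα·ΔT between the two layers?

0.0111

stainless steel: α = 9.39×10⁻⁶/°F × 9/5 = 16.9×10⁻⁶/K.
Δα = |16.9 − 69.7|×10⁻⁶/K = 52.8×10⁻⁶/K.
Mismatch strain = Δα·ΔT = 52.8×10⁻⁶ × 211.0 = 0.0111.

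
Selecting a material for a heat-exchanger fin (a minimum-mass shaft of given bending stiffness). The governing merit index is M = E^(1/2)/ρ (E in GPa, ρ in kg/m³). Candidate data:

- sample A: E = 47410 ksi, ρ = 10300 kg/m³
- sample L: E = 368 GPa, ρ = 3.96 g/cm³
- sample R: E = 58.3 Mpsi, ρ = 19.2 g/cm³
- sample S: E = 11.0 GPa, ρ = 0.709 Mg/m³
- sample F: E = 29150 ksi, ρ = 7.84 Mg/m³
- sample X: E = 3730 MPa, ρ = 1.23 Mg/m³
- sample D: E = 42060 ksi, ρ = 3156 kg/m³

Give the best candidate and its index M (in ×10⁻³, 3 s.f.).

sample D, M = 5.40×10⁻³

In SI units:
  sample A: E = 326.9 GPa, ρ = 10300 kg/m³
  sample L: E = 368.0 GPa, ρ = 3960 kg/m³
  sample R: E = 402.0 GPa, ρ = 19200 kg/m³
  sample S: E = 11.00 GPa, ρ = 709.0 kg/m³
  sample F: E = 201.0 GPa, ρ = 7840 kg/m³
  sample X: E = 3.730 GPa, ρ = 1230 kg/m³
  sample D: E = 290.0 GPa, ρ = 3156 kg/m³
  sample D: M = 5.40×10⁻³
  sample L: M = 4.84×10⁻³
  sample S: M = 4.68×10⁻³
  sample F: M = 1.81×10⁻³
  sample A: M = 1.76×10⁻³
  sample X: M = 1.57×10⁻³
  sample R: M = 1.04×10⁻³
The maximum is for sample D.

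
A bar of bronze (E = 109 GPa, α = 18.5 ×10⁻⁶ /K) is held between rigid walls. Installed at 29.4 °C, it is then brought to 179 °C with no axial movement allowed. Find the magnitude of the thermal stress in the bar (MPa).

ΔT = 149.6 K. Constrained thermal stress σ = E·α·ΔT = 109.0×10³ MPa × 18.5×10⁻⁶ × 149.6 = 302 MPa (compressive).

302 MPa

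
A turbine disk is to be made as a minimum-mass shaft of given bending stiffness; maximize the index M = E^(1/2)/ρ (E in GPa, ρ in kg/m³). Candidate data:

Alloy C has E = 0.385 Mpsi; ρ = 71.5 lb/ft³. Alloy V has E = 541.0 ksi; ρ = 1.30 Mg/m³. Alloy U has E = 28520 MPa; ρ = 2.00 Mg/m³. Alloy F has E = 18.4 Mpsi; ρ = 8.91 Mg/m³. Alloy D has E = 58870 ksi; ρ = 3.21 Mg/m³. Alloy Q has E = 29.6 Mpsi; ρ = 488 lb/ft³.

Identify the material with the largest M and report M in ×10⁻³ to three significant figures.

After converting to SI:
  alloy C: E = 2.654 GPa, ρ = 1145 kg/m³
  alloy V: E = 3.730 GPa, ρ = 1300 kg/m³
  alloy U: E = 28.52 GPa, ρ = 2000 kg/m³
  alloy F: E = 126.9 GPa, ρ = 8910 kg/m³
  alloy D: E = 405.9 GPa, ρ = 3210 kg/m³
  alloy Q: E = 204.1 GPa, ρ = 7817 kg/m³
  alloy D: M = 6.28×10⁻³
  alloy U: M = 2.67×10⁻³
  alloy Q: M = 1.83×10⁻³
  alloy V: M = 1.49×10⁻³
  alloy C: M = 1.42×10⁻³
  alloy F: M = 1.26×10⁻³
Highest index: alloy D.

alloy D, M = 6.28×10⁻³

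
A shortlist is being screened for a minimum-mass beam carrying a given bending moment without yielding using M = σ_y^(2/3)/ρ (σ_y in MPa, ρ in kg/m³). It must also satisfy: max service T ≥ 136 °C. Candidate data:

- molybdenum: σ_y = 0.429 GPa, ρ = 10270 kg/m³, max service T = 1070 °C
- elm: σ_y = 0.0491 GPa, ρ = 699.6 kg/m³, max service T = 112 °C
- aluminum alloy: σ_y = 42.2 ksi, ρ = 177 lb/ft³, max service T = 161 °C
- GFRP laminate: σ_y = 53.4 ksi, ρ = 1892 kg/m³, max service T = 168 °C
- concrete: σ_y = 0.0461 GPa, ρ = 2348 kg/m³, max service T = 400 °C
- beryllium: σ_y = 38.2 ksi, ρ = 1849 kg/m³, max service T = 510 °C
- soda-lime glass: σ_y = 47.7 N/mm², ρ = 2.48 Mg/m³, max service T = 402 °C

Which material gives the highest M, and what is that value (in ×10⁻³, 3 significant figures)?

GFRP laminate, M = 27.2×10⁻³

Screen on constraints: max service T ≥ 136 °C. Survivors: molybdenum, aluminum alloy, GFRP laminate, concrete, beryllium, soda-lime glass.
After converting to SI:
  molybdenum: σ_y = 429.0 MPa, ρ = 10270 kg/m³
  aluminum alloy: σ_y = 291.0 MPa, ρ = 2835 kg/m³
  GFRP laminate: σ_y = 368.2 MPa, ρ = 1892 kg/m³
  concrete: σ_y = 46.10 MPa, ρ = 2348 kg/m³
  beryllium: σ_y = 263.4 MPa, ρ = 1849 kg/m³
  soda-lime glass: σ_y = 47.70 MPa, ρ = 2480 kg/m³
  GFRP laminate: M = 27.2×10⁻³
  beryllium: M = 22.2×10⁻³
  aluminum alloy: M = 15.5×10⁻³
  molybdenum: M = 5.54×10⁻³
  concrete: M = 5.48×10⁻³
  soda-lime glass: M = 5.30×10⁻³
Highest index: GFRP laminate.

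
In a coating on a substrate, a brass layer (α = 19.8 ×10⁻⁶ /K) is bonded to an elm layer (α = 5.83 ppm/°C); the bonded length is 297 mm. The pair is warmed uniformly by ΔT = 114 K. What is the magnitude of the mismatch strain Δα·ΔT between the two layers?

Δα = |19.8 − 5.83|×10⁻⁶/K = 14.0×10⁻⁶/K.
Mismatch strain = Δα·ΔT = 14.0×10⁻⁶ × 114.0 = 1.59×10⁻³.

1.59×10⁻³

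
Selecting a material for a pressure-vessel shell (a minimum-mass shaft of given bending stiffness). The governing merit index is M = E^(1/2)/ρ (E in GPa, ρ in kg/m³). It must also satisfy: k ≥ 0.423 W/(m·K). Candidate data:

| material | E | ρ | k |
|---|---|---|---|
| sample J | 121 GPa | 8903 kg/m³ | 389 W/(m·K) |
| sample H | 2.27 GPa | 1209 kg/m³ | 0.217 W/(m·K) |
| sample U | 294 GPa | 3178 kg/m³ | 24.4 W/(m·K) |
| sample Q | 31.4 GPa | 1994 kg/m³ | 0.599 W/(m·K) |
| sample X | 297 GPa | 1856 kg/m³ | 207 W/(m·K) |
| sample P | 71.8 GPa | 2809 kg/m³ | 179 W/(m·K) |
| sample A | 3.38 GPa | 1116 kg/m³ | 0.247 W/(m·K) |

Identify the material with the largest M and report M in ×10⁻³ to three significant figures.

Screen on constraints: k ≥ 0.423 W/(m·K). Survivors: sample J, sample U, sample Q, sample X, sample P.
Evaluate M for each candidate:
  sample X: M = 9.29×10⁻³
  sample U: M = 5.40×10⁻³
  sample P: M = 3.02×10⁻³
  sample Q: M = 2.81×10⁻³
  sample J: M = 1.24×10⁻³
Sample X has the largest M.

sample X, M = 9.29×10⁻³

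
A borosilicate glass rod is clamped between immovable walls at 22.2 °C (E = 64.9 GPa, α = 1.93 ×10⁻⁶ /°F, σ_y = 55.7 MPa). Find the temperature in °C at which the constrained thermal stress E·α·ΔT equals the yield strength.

α = 1.93×10⁻⁶/°F × 9/5 = 3.47×10⁻⁶/K.
E·α·ΔT = 55.70 MPa ⇒ ΔT = 55.70 / (64.90×10³ × 3.47×10⁻⁶) = 247.0 K.
T = 22.2 + 247.0 = 269.2 °C.

269 °C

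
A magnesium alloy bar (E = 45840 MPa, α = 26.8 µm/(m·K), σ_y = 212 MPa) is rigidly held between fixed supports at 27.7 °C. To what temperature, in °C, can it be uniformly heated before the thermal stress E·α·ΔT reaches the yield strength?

E = 45840 MPa = 45.84 GPa.
E·α·ΔT = 212.0 MPa ⇒ ΔT = 212.0 / (45.84×10³ × 26.8×10⁻⁶) = 172.6 K.
T = 27.7 + 172.6 = 200.3 °C.

200 °C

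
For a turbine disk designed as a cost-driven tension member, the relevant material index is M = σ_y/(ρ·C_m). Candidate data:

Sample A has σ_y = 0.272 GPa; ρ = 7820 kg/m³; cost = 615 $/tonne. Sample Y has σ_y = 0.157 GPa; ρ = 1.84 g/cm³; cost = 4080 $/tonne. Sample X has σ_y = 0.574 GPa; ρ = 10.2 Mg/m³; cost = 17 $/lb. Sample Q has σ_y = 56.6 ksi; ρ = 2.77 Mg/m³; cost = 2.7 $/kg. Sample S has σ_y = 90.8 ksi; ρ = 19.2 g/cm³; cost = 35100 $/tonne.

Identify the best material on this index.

Convert each candidate to consistent units, then evaluate M:
  sample A: σ_y = 272.0 MPa, ρ = 7820 kg/m³, cost = 0.6150 $/kg
  sample Y: σ_y = 157.0 MPa, ρ = 1840 kg/m³, cost = 4.080 $/kg
  sample X: σ_y = 574.0 MPa, ρ = 10200 kg/m³, cost = 37.48 $/kg
  sample Q: σ_y = 390.2 MPa, ρ = 2770 kg/m³, cost = 2.700 $/kg
  sample S: σ_y = 626.0 MPa, ρ = 19200 kg/m³, cost = 35.10 $/kg
  sample A: M = 56.6 kN·m per $
  sample Q: M = 52.2 kN·m per $
  sample Y: M = 20.9 kN·m per $
  sample X: M = 1.50 kN·m per $
  sample S: M = 0.929 kN·m per $
Sample A has the largest M.

sample A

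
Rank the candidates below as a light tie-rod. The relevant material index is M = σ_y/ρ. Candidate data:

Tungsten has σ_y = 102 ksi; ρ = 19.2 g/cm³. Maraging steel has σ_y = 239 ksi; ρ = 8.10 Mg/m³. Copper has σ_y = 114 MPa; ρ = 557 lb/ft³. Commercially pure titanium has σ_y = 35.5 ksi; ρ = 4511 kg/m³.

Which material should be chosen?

maraging steel

After converting to SI:
  tungsten: σ_y = 703.3 MPa, ρ = 19200 kg/m³
  maraging steel: σ_y = 1648 MPa, ρ = 8100 kg/m³
  copper: σ_y = 114.0 MPa, ρ = 8922 kg/m³
  commercially pure titanium: σ_y = 244.8 MPa, ρ = 4511 kg/m³
  maraging steel: M = 203 kN·m/kg
  commercially pure titanium: M = 54.3 kN·m/kg
  tungsten: M = 36.6 kN·m/kg
  copper: M = 12.8 kN·m/kg
Maraging steel ranks first.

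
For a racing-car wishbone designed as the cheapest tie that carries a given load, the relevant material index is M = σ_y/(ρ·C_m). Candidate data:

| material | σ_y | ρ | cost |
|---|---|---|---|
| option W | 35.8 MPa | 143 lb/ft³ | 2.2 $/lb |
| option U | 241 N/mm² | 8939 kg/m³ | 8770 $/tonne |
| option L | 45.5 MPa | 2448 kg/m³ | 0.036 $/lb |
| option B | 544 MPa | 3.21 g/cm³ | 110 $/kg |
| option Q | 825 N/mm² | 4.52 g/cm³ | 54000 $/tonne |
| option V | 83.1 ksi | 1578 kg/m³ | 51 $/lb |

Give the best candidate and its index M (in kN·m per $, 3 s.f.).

After converting to SI:
  option W: σ_y = 35.80 MPa, ρ = 2291 kg/m³, cost = 4.850 $/kg
  option U: σ_y = 241.0 MPa, ρ = 8939 kg/m³, cost = 8.770 $/kg
  option L: σ_y = 45.50 MPa, ρ = 2448 kg/m³, cost = 0.07937 $/kg
  option B: σ_y = 544.0 MPa, ρ = 3210 kg/m³, cost = 110.0 $/kg
  option Q: σ_y = 825.0 MPa, ρ = 4520 kg/m³, cost = 54.00 $/kg
  option V: σ_y = 573.0 MPa, ρ = 1578 kg/m³, cost = 112.4 $/kg
  option L: M = 234 kN·m per $
  option Q: M = 3.38 kN·m per $
  option V: M = 3.23 kN·m per $
  option W: M = 3.22 kN·m per $
  option U: M = 3.07 kN·m per $
  option B: M = 1.54 kN·m per $
Highest index: option L.

option L, M = 234 kN·m per $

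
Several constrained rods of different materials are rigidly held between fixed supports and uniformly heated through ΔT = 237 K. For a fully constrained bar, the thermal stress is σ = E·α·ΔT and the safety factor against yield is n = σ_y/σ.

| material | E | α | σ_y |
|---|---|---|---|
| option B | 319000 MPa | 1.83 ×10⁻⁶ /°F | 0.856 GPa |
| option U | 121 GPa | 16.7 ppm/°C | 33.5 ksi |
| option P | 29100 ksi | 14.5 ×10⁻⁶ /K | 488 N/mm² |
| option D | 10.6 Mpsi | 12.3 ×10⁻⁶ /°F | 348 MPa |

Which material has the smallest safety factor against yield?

Per material, after unit conversion:
  option B: E = 319.0, α = 3.29, σ_y = 856.0 → σ = 249 MPa, n = 3.44
  option U: E = 121.0, α = 16.7, σ_y = 231.0 → σ = 479 MPa, n = 0.482
  option P: E = 200.6, α = 14.5, σ_y = 488.0 → σ = 689 MPa, n = 0.708
  option D: E = 73.08, α = 22.1, σ_y = 348.0 → σ = 383 MPa, n = 0.907
Smallest n: option U with n = 0.482.

option U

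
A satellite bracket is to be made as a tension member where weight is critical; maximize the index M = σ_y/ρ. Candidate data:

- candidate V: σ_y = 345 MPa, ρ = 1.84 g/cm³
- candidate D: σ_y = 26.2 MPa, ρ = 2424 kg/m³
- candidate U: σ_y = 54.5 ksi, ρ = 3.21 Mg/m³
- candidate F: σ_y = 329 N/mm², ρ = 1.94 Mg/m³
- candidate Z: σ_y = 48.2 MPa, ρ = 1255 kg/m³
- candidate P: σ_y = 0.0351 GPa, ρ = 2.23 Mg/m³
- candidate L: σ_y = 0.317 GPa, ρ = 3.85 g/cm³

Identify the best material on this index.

Convert each candidate to consistent units, then evaluate M:
  candidate V: σ_y = 345.0 MPa, ρ = 1840 kg/m³
  candidate D: σ_y = 26.20 MPa, ρ = 2424 kg/m³
  candidate U: σ_y = 375.8 MPa, ρ = 3210 kg/m³
  candidate F: σ_y = 329.0 MPa, ρ = 1940 kg/m³
  candidate Z: σ_y = 48.20 MPa, ρ = 1255 kg/m³
  candidate P: σ_y = 35.10 MPa, ρ = 2230 kg/m³
  candidate L: σ_y = 317.0 MPa, ρ = 3850 kg/m³
  candidate V: M = 188 kN·m/kg
  candidate F: M = 170 kN·m/kg
  candidate U: M = 117 kN·m/kg
  candidate L: M = 82.3 kN·m/kg
  candidate Z: M = 38.4 kN·m/kg
  candidate P: M = 15.7 kN·m/kg
  candidate D: M = 10.8 kN·m/kg
Candidate V has the largest M.

candidate V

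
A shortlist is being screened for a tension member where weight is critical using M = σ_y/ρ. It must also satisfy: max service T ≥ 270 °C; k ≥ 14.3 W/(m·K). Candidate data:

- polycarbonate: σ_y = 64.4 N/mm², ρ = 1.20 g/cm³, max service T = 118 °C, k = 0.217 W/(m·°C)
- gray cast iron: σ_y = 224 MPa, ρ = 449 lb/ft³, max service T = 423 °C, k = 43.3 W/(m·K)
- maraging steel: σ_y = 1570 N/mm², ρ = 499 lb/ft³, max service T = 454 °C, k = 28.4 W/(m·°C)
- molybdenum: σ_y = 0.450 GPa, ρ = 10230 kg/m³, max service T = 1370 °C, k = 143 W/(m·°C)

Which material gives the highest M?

maraging steel

Screen on constraints: max service T ≥ 270 °C; k ≥ 14.3 W/(m·K). Survivors: gray cast iron, maraging steel, molybdenum.
Putting every candidate on a common basis:
  gray cast iron: σ_y = 224.0 MPa, ρ = 7192 kg/m³
  maraging steel: σ_y = 1570 MPa, ρ = 7993 kg/m³
  molybdenum: σ_y = 450.0 MPa, ρ = 10230 kg/m³
  maraging steel: M = 196 kN·m/kg
  molybdenum: M = 44.0 kN·m/kg
  gray cast iron: M = 31.1 kN·m/kg
Highest index: maraging steel.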